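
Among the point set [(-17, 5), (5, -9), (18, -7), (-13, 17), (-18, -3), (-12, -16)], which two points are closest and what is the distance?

Computing all pairwise distances among 6 points:

d((-17, 5), (5, -9)) = 26.0768
d((-17, 5), (18, -7)) = 37.0
d((-17, 5), (-13, 17)) = 12.6491
d((-17, 5), (-18, -3)) = 8.0623 <-- minimum
d((-17, 5), (-12, -16)) = 21.587
d((5, -9), (18, -7)) = 13.1529
d((5, -9), (-13, 17)) = 31.6228
d((5, -9), (-18, -3)) = 23.7697
d((5, -9), (-12, -16)) = 18.3848
d((18, -7), (-13, 17)) = 39.2046
d((18, -7), (-18, -3)) = 36.2215
d((18, -7), (-12, -16)) = 31.3209
d((-13, 17), (-18, -3)) = 20.6155
d((-13, 17), (-12, -16)) = 33.0151
d((-18, -3), (-12, -16)) = 14.3178

Closest pair: (-17, 5) and (-18, -3) with distance 8.0623

The closest pair is (-17, 5) and (-18, -3) with Euclidean distance 8.0623. For 6 points, brute-force pairwise comparison is shown above. For large n, the divide-and-conquer algorithm (sort by x, recurse on halves, check the dividing strip) achieves O(n log n).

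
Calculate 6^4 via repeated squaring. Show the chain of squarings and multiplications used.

Computing 6^4 by squaring (build up from 6^1; each line after the first costs one multiplication):

6^1 = 6
6^2 = (6^1)^2 = 6^2 = 36
6^4 = (6^2)^2 = 36^2 = 1296

Result: 1296
Multiplications needed: 2 (2 lines after 6^1)

6^4 = 1296. Using exponentiation by squaring, this requires 2 multiplications. The key idea: if the exponent is even, square the half-power; if odd, multiply by the base once.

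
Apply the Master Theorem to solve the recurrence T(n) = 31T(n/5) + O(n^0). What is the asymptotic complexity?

Master Theorem for T(n) = 31T(n/5) + O(n^0):

a = 31, b = 5, c = 0
log_b(a) = log_5(31) = 2.1337

Case 1: c = 0 < log_5(31) = 2.1337
T(n) = O(n^(log_5 31))

For T(n) = 31T(n/5) + O(n^0): log_5(31) = 2.1337. This is Case 1 of the Master Theorem (c < log_b(a), work dominated by leaves), giving O(n^(log_5 31)).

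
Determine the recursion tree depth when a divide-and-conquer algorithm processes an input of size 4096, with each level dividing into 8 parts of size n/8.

For divide and conquer with division factor 8:

Problem sizes at each level:
Level 0: 4096
Level 1: 512
Level 2: 64
Level 3: 8
Level 4: 1

The root is level 0 and the size-1 base case is level 4 (the tree spans levels 0 through 4, i.e. 5 levels counting the root), so the depth is the number of divisions: log_8(4096) = 4

The recursion tree depth is log_8(4096) = 4. At each level, the problem size is divided by 8, so it takes 4 divisions to reduce to a base case of size 1. The algorithm makes 8 recursive calls at each level.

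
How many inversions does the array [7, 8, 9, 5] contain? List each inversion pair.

Finding inversions in [7, 8, 9, 5]:

(0, 3): arr[0]=7 > arr[3]=5
(1, 3): arr[1]=8 > arr[3]=5
(2, 3): arr[2]=9 > arr[3]=5

Total inversions: 3

The array has 3 inversion(s): (0,3), (1,3), (2,3). Each pair (i,j) satisfies i < j and arr[i] > arr[j].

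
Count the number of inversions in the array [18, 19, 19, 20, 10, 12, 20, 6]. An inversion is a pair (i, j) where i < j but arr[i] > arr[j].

Finding inversions in [18, 19, 19, 20, 10, 12, 20, 6]:

(0, 4): arr[0]=18 > arr[4]=10
(0, 5): arr[0]=18 > arr[5]=12
(0, 7): arr[0]=18 > arr[7]=6
(1, 4): arr[1]=19 > arr[4]=10
(1, 5): arr[1]=19 > arr[5]=12
(1, 7): arr[1]=19 > arr[7]=6
(2, 4): arr[2]=19 > arr[4]=10
(2, 5): arr[2]=19 > arr[5]=12
(2, 7): arr[2]=19 > arr[7]=6
(3, 4): arr[3]=20 > arr[4]=10
(3, 5): arr[3]=20 > arr[5]=12
(3, 7): arr[3]=20 > arr[7]=6
(4, 7): arr[4]=10 > arr[7]=6
(5, 7): arr[5]=12 > arr[7]=6
(6, 7): arr[6]=20 > arr[7]=6

Total inversions: 15

The array has 15 inversion(s): (0,4), (0,5), (0,7), (1,4), (1,5), (1,7), (2,4), (2,5), (2,7), (3,4), (3,5), (3,7), (4,7), (5,7), (6,7). Each pair (i,j) satisfies i < j and arr[i] > arr[j].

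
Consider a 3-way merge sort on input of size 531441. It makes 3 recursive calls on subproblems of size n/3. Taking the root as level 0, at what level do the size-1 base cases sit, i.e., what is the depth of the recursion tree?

For divide and conquer with division factor 3:

Problem sizes at each level:
Level 0: 531441
Level 1: 177147
Level 2: 59049
Level 3: 19683
Level 4: 6561
Level 5: 2187
Level 6: 729
Level 7: 243
Level 8: 81
Level 9: 27
Level 10: 9
Level 11: 3
Level 12: 1

The root is level 0 and the size-1 base case is level 12 (the tree spans levels 0 through 12, i.e. 13 levels counting the root), so the depth is the number of divisions: log_3(531441) = 12

The recursion tree depth is log_3(531441) = 12. At each level, the problem size is divided by 3, so it takes 12 divisions to reduce to a base case of size 1. The algorithm makes 3 recursive calls at each level.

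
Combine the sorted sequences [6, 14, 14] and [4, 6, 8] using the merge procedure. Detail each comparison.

Merging process:

Compare 6 vs 4: take 4 from right. Merged: [4]
Compare 6 vs 6: take 6 from left. Merged: [4, 6]
Compare 14 vs 6: take 6 from right. Merged: [4, 6, 6]
Compare 14 vs 8: take 8 from right. Merged: [4, 6, 6, 8]
Append remaining from left: [14, 14]. Merged: [4, 6, 6, 8, 14, 14]

Final merged array: [4, 6, 6, 8, 14, 14]
Total comparisons: 4

The merged array is [4, 6, 6, 8, 14, 14], requiring 4 comparisons. The merge step runs in O(n) time where n is the total number of elements.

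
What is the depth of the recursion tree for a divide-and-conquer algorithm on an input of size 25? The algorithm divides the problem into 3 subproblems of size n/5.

For divide and conquer with division factor 5:

Problem sizes at each level:
Level 0: 25
Level 1: 5
Level 2: 1

The root is level 0 and the size-1 base case is level 2 (the tree spans levels 0 through 2, i.e. 3 levels counting the root), so the depth is the number of divisions: log_5(25) = 2

The recursion tree depth is log_5(25) = 2. At each level, the problem size is divided by 5, so it takes 2 divisions to reduce to a base case of size 1. The algorithm makes 3 recursive calls at each level.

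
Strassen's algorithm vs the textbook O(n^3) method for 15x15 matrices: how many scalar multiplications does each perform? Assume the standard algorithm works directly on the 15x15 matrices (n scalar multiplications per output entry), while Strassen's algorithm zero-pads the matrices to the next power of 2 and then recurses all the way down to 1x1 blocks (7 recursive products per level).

Matrix multiplication for 15x15 matrices:

Strassen's algorithm requires power-of-2 dimensions. Pad 15x15 to 16x16 (next power of 2).

Standard algorithm: 15^3 = 3375 multiplications
Strassen's algorithm: 7^(log2(16)) = 7^4 = 2401 multiplications
Savings: 3375 - 2401 = 974 multiplications

Standard: 3375 multiplications (15^3). Strassen: 2401 multiplications (7^4, after padding to 16x16). Strassen reduces 8 recursive multiplications to 7 at each level.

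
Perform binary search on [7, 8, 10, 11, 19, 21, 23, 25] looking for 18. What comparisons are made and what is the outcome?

Binary search for 18 in [7, 8, 10, 11, 19, 21, 23, 25]:

lo=0, hi=7, mid=3, arr[mid]=11 -> 11 < 18, search right half
lo=4, hi=7, mid=5, arr[mid]=21 -> 21 > 18, search left half
lo=4, hi=4, mid=4, arr[mid]=19 -> 19 > 18, search left half
lo=4 > hi=3, target 18 not found

Binary search determines that 18 is not in the array after 3 comparisons. The search space was exhausted without finding the target.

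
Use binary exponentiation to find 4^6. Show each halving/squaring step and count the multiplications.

Computing 4^6 by squaring (build up from 4^1; each line after the first costs one multiplication):

4^1 = 4
4^2 = (4^1)^2 = 4^2 = 16
4^3 = 4 * 4^2 = 4 * 16 = 64
4^6 = (4^3)^2 = 64^2 = 4096

Result: 4096
Multiplications needed: 3 (3 lines after 4^1)

4^6 = 4096. Using exponentiation by squaring, this requires 3 multiplications. The key idea: if the exponent is even, square the half-power; if odd, multiply by the base once.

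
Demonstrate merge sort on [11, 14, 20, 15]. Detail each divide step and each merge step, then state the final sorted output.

Merge sort trace:

Split: [11, 14, 20, 15] -> [11, 14] and [20, 15]
  Split: [11, 14] -> [11] and [14]
  Merge: [11] + [14] -> [11, 14]
  Split: [20, 15] -> [20] and [15]
  Merge: [20] + [15] -> [15, 20]
Merge: [11, 14] + [15, 20] -> [11, 14, 15, 20]

Final sorted array: [11, 14, 15, 20]

The merge sort proceeds by recursively splitting the array and merging sorted halves.
After all merges, the sorted array is [11, 14, 15, 20].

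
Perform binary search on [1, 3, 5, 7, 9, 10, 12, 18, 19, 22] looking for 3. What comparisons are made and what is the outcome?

Binary search for 3 in [1, 3, 5, 7, 9, 10, 12, 18, 19, 22]:

lo=0, hi=9, mid=4, arr[mid]=9 -> 9 > 3, search left half
lo=0, hi=3, mid=1, arr[mid]=3 -> Found target at index 1!

Binary search finds 3 at index 1 after 2 comparisons. The search repeatedly halves the search space by comparing with the middle element.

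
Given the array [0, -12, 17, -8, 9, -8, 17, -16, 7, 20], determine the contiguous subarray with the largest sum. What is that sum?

Using Kadane's algorithm on [0, -12, 17, -8, 9, -8, 17, -16, 7, 20]:

Scanning through the array:
Position 1 (value -12): max_ending_here = -12, max_so_far = 0
Position 2 (value 17): max_ending_here = 17, max_so_far = 17
Position 3 (value -8): max_ending_here = 9, max_so_far = 17
Position 4 (value 9): max_ending_here = 18, max_so_far = 18
Position 5 (value -8): max_ending_here = 10, max_so_far = 18
Position 6 (value 17): max_ending_here = 27, max_so_far = 27
Position 7 (value -16): max_ending_here = 11, max_so_far = 27
Position 8 (value 7): max_ending_here = 18, max_so_far = 27
Position 9 (value 20): max_ending_here = 38, max_so_far = 38

Maximum subarray: [17, -8, 9, -8, 17, -16, 7, 20]
Maximum sum: 38

The maximum subarray is [17, -8, 9, -8, 17, -16, 7, 20] with sum 38. This subarray runs from index 2 to index 9.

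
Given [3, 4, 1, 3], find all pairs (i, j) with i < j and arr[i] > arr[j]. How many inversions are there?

Finding inversions in [3, 4, 1, 3]:

(0, 2): arr[0]=3 > arr[2]=1
(1, 2): arr[1]=4 > arr[2]=1
(1, 3): arr[1]=4 > arr[3]=3

Total inversions: 3

The array has 3 inversion(s): (0,2), (1,2), (1,3). Each pair (i,j) satisfies i < j and arr[i] > arr[j].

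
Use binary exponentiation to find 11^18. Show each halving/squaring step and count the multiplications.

Computing 11^18 by squaring (build up from 11^1; each line after the first costs one multiplication):

11^1 = 11
11^2 = (11^1)^2 = 11^2 = 121
11^4 = (11^2)^2 = 121^2 = 14641
11^8 = (11^4)^2 = 14641^2 = 214358881
11^9 = 11 * 11^8 = 11 * 214358881 = 2357947691
11^18 = (11^9)^2 = 2357947691^2 = 5559917313492231481

Result: 5559917313492231481
Multiplications needed: 5 (5 lines after 11^1)

11^18 = 5559917313492231481. Using exponentiation by squaring, this requires 5 multiplications. The key idea: if the exponent is even, square the half-power; if odd, multiply by the base once.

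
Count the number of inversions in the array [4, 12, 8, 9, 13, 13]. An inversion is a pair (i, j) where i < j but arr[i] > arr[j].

Finding inversions in [4, 12, 8, 9, 13, 13]:

(1, 2): arr[1]=12 > arr[2]=8
(1, 3): arr[1]=12 > arr[3]=9

Total inversions: 2

The array has 2 inversion(s): (1,2), (1,3). Each pair (i,j) satisfies i < j and arr[i] > arr[j].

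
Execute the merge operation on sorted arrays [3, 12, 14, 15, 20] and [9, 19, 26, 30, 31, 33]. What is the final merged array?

Merging process:

Compare 3 vs 9: take 3 from left. Merged: [3]
Compare 12 vs 9: take 9 from right. Merged: [3, 9]
Compare 12 vs 19: take 12 from left. Merged: [3, 9, 12]
Compare 14 vs 19: take 14 from left. Merged: [3, 9, 12, 14]
Compare 15 vs 19: take 15 from left. Merged: [3, 9, 12, 14, 15]
Compare 20 vs 19: take 19 from right. Merged: [3, 9, 12, 14, 15, 19]
Compare 20 vs 26: take 20 from left. Merged: [3, 9, 12, 14, 15, 19, 20]
Append remaining from right: [26, 30, 31, 33]. Merged: [3, 9, 12, 14, 15, 19, 20, 26, 30, 31, 33]

Final merged array: [3, 9, 12, 14, 15, 19, 20, 26, 30, 31, 33]
Total comparisons: 7

The merged array is [3, 9, 12, 14, 15, 19, 20, 26, 30, 31, 33], requiring 7 comparisons. The merge step runs in O(n) time where n is the total number of elements.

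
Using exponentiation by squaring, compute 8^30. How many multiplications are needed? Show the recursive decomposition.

Computing 8^30 by squaring (build up from 8^1; each line after the first costs one multiplication):

8^1 = 8
8^2 = (8^1)^2 = 8^2 = 64
8^3 = 8 * 8^2 = 8 * 64 = 512
8^6 = (8^3)^2 = 512^2 = 262144
8^7 = 8 * 8^6 = 8 * 262144 = 2097152
8^14 = (8^7)^2 = 2097152^2 = 4398046511104
8^15 = 8 * 8^14 = 8 * 4398046511104 = 35184372088832
8^30 = (8^15)^2 = 35184372088832^2 = 1237940039285380274899124224

Result: 1237940039285380274899124224
Multiplications needed: 7 (7 lines after 8^1)

8^30 = 1237940039285380274899124224. Using exponentiation by squaring, this requires 7 multiplications. The key idea: if the exponent is even, square the half-power; if odd, multiply by the base once.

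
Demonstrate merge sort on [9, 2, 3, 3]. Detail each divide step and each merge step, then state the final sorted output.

Merge sort trace:

Split: [9, 2, 3, 3] -> [9, 2] and [3, 3]
  Split: [9, 2] -> [9] and [2]
  Merge: [9] + [2] -> [2, 9]
  Split: [3, 3] -> [3] and [3]
  Merge: [3] + [3] -> [3, 3]
Merge: [2, 9] + [3, 3] -> [2, 3, 3, 9]

Final sorted array: [2, 3, 3, 9]

The merge sort proceeds by recursively splitting the array and merging sorted halves.
After all merges, the sorted array is [2, 3, 3, 9].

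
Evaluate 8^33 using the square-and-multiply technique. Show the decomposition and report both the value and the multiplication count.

Computing 8^33 by squaring (build up from 8^1; each line after the first costs one multiplication):

8^1 = 8
8^2 = (8^1)^2 = 8^2 = 64
8^4 = (8^2)^2 = 64^2 = 4096
8^8 = (8^4)^2 = 4096^2 = 16777216
8^16 = (8^8)^2 = 16777216^2 = 281474976710656
8^32 = (8^16)^2 = 281474976710656^2 = 79228162514264337593543950336
8^33 = 8 * 8^32 = 8 * 79228162514264337593543950336 = 633825300114114700748351602688

Result: 633825300114114700748351602688
Multiplications needed: 6 (6 lines after 8^1)

8^33 = 633825300114114700748351602688. Using exponentiation by squaring, this requires 6 multiplications. The key idea: if the exponent is even, square the half-power; if odd, multiply by the base once.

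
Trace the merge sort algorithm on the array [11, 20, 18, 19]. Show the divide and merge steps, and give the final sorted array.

Merge sort trace:

Split: [11, 20, 18, 19] -> [11, 20] and [18, 19]
  Split: [11, 20] -> [11] and [20]
  Merge: [11] + [20] -> [11, 20]
  Split: [18, 19] -> [18] and [19]
  Merge: [18] + [19] -> [18, 19]
Merge: [11, 20] + [18, 19] -> [11, 18, 19, 20]

Final sorted array: [11, 18, 19, 20]

The merge sort proceeds by recursively splitting the array and merging sorted halves.
After all merges, the sorted array is [11, 18, 19, 20].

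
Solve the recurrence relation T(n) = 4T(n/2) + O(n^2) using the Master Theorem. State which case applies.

Master Theorem for T(n) = 4T(n/2) + O(n^2):

a = 4, b = 2, c = 2
log_b(a) = log_2(4) = 2.0000

Case 2: c = 2 = log_2(4) = 2.0000
T(n) = O(n^2 log n) = O(n^2 log n)

For T(n) = 4T(n/2) + O(n^2): log_2(4) = 2.0000. This is Case 2 of the Master Theorem (c = log_b(a), equal work at all levels), giving O(n^2 log n).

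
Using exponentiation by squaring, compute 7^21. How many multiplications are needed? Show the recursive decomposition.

Computing 7^21 by squaring (build up from 7^1; each line after the first costs one multiplication):

7^1 = 7
7^2 = (7^1)^2 = 7^2 = 49
7^4 = (7^2)^2 = 49^2 = 2401
7^5 = 7 * 7^4 = 7 * 2401 = 16807
7^10 = (7^5)^2 = 16807^2 = 282475249
7^20 = (7^10)^2 = 282475249^2 = 79792266297612001
7^21 = 7 * 7^20 = 7 * 79792266297612001 = 558545864083284007

Result: 558545864083284007
Multiplications needed: 6 (6 lines after 7^1)

7^21 = 558545864083284007. Using exponentiation by squaring, this requires 6 multiplications. The key idea: if the exponent is even, square the half-power; if odd, multiply by the base once.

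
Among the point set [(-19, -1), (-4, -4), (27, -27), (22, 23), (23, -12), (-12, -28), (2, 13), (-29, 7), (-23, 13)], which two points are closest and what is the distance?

Computing all pairwise distances among 9 points:

d((-19, -1), (-4, -4)) = 15.2971
d((-19, -1), (27, -27)) = 52.8394
d((-19, -1), (22, 23)) = 47.5079
d((-19, -1), (23, -12)) = 43.4166
d((-19, -1), (-12, -28)) = 27.8927
d((-19, -1), (2, 13)) = 25.2389
d((-19, -1), (-29, 7)) = 12.8062
d((-19, -1), (-23, 13)) = 14.5602
d((-4, -4), (27, -27)) = 38.6005
d((-4, -4), (22, 23)) = 37.4833
d((-4, -4), (23, -12)) = 28.1603
d((-4, -4), (-12, -28)) = 25.2982
d((-4, -4), (2, 13)) = 18.0278
d((-4, -4), (-29, 7)) = 27.313
d((-4, -4), (-23, 13)) = 25.4951
d((27, -27), (22, 23)) = 50.2494
d((27, -27), (23, -12)) = 15.5242
d((27, -27), (-12, -28)) = 39.0128
d((27, -27), (2, 13)) = 47.1699
d((27, -27), (-29, 7)) = 65.5134
d((27, -27), (-23, 13)) = 64.0312
d((22, 23), (23, -12)) = 35.0143
d((22, 23), (-12, -28)) = 61.2944
d((22, 23), (2, 13)) = 22.3607
d((22, 23), (-29, 7)) = 53.4509
d((22, 23), (-23, 13)) = 46.0977
d((23, -12), (-12, -28)) = 38.4838
d((23, -12), (2, 13)) = 32.6497
d((23, -12), (-29, 7)) = 55.3624
d((23, -12), (-23, 13)) = 52.3546
d((-12, -28), (2, 13)) = 43.3244
d((-12, -28), (-29, 7)) = 38.9102
d((-12, -28), (-23, 13)) = 42.45
d((2, 13), (-29, 7)) = 31.5753
d((2, 13), (-23, 13)) = 25.0
d((-29, 7), (-23, 13)) = 8.4853 <-- minimum

Closest pair: (-29, 7) and (-23, 13) with distance 8.4853

The closest pair is (-29, 7) and (-23, 13) with Euclidean distance 8.4853. For 9 points, brute-force pairwise comparison is shown above. For large n, the divide-and-conquer algorithm (sort by x, recurse on halves, check the dividing strip) achieves O(n log n).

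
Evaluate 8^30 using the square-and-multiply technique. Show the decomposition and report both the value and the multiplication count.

Computing 8^30 by squaring (build up from 8^1; each line after the first costs one multiplication):

8^1 = 8
8^2 = (8^1)^2 = 8^2 = 64
8^3 = 8 * 8^2 = 8 * 64 = 512
8^6 = (8^3)^2 = 512^2 = 262144
8^7 = 8 * 8^6 = 8 * 262144 = 2097152
8^14 = (8^7)^2 = 2097152^2 = 4398046511104
8^15 = 8 * 8^14 = 8 * 4398046511104 = 35184372088832
8^30 = (8^15)^2 = 35184372088832^2 = 1237940039285380274899124224

Result: 1237940039285380274899124224
Multiplications needed: 7 (7 lines after 8^1)

8^30 = 1237940039285380274899124224. Using exponentiation by squaring, this requires 7 multiplications. The key idea: if the exponent is even, square the half-power; if odd, multiply by the base once.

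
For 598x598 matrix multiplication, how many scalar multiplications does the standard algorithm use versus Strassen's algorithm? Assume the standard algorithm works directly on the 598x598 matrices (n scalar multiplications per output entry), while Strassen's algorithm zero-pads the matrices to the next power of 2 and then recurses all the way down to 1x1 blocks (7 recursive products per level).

Matrix multiplication for 598x598 matrices:

Strassen's algorithm requires power-of-2 dimensions. Pad 598x598 to 1024x1024 (next power of 2).

Standard algorithm: 598^3 = 213847192 multiplications
Strassen's algorithm: 7^(log2(1024)) = 7^10 = 282475249 multiplications
Difference: 213847192 - 282475249 = -68628057 (Strassen uses MORE here due to padding overhead — for small or just-over-power-of-2 n, padding can outweigh the per-level savings)

Standard: 213847192 multiplications (598^3). Strassen: 282475249 multiplications (7^10, after padding to 1024x1024). Strassen reduces 8 recursive multiplications to 7 at each level.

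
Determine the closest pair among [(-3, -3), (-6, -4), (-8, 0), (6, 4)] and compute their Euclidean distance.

Computing all pairwise distances among 4 points:

d((-3, -3), (-6, -4)) = 3.1623 <-- minimum
d((-3, -3), (-8, 0)) = 5.831
d((-3, -3), (6, 4)) = 11.4018
d((-6, -4), (-8, 0)) = 4.4721
d((-6, -4), (6, 4)) = 14.4222
d((-8, 0), (6, 4)) = 14.5602

Closest pair: (-3, -3) and (-6, -4) with distance 3.1623

The closest pair is (-3, -3) and (-6, -4) with Euclidean distance 3.1623. For 4 points, brute-force pairwise comparison is shown above. For large n, the divide-and-conquer algorithm (sort by x, recurse on halves, check the dividing strip) achieves O(n log n).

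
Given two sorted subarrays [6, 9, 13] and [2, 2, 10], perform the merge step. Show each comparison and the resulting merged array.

Merging process:

Compare 6 vs 2: take 2 from right. Merged: [2]
Compare 6 vs 2: take 2 from right. Merged: [2, 2]
Compare 6 vs 10: take 6 from left. Merged: [2, 2, 6]
Compare 9 vs 10: take 9 from left. Merged: [2, 2, 6, 9]
Compare 13 vs 10: take 10 from right. Merged: [2, 2, 6, 9, 10]
Append remaining from left: [13]. Merged: [2, 2, 6, 9, 10, 13]

Final merged array: [2, 2, 6, 9, 10, 13]
Total comparisons: 5

The merged array is [2, 2, 6, 9, 10, 13], requiring 5 comparisons. The merge step runs in O(n) time where n is the total number of elements.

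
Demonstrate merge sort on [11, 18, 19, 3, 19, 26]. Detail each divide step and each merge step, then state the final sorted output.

Merge sort trace:

Split: [11, 18, 19, 3, 19, 26] -> [11, 18, 19] and [3, 19, 26]
  Split: [11, 18, 19] -> [11] and [18, 19]
    Split: [18, 19] -> [18] and [19]
    Merge: [18] + [19] -> [18, 19]
  Merge: [11] + [18, 19] -> [11, 18, 19]
  Split: [3, 19, 26] -> [3] and [19, 26]
    Split: [19, 26] -> [19] and [26]
    Merge: [19] + [26] -> [19, 26]
  Merge: [3] + [19, 26] -> [3, 19, 26]
Merge: [11, 18, 19] + [3, 19, 26] -> [3, 11, 18, 19, 19, 26]

Final sorted array: [3, 11, 18, 19, 19, 26]

The merge sort proceeds by recursively splitting the array and merging sorted halves.
After all merges, the sorted array is [3, 11, 18, 19, 19, 26].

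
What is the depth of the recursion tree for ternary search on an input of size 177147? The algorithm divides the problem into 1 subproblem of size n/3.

For divide and conquer with division factor 3:

Problem sizes at each level:
Level 0: 177147
Level 1: 59049
Level 2: 19683
Level 3: 6561
Level 4: 2187
Level 5: 729
Level 6: 243
Level 7: 81
Level 8: 27
Level 9: 9
Level 10: 3
Level 11: 1

The root is level 0 and the size-1 base case is level 11 (the tree spans levels 0 through 11, i.e. 12 levels counting the root), so the depth is the number of divisions: log_3(177147) = 11

The recursion tree depth is log_3(177147) = 11. At each level, the problem size is divided by 3, so it takes 11 divisions to reduce to a base case of size 1. The algorithm makes 1 recursive call at each level.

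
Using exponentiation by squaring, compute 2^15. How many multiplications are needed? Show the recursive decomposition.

Computing 2^15 by squaring (build up from 2^1; each line after the first costs one multiplication):

2^1 = 2
2^2 = (2^1)^2 = 2^2 = 4
2^3 = 2 * 2^2 = 2 * 4 = 8
2^6 = (2^3)^2 = 8^2 = 64
2^7 = 2 * 2^6 = 2 * 64 = 128
2^14 = (2^7)^2 = 128^2 = 16384
2^15 = 2 * 2^14 = 2 * 16384 = 32768

Result: 32768
Multiplications needed: 6 (6 lines after 2^1)

2^15 = 32768. Using exponentiation by squaring, this requires 6 multiplications. The key idea: if the exponent is even, square the half-power; if odd, multiply by the base once.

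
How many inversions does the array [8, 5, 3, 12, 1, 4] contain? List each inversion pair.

Finding inversions in [8, 5, 3, 12, 1, 4]:

(0, 1): arr[0]=8 > arr[1]=5
(0, 2): arr[0]=8 > arr[2]=3
(0, 4): arr[0]=8 > arr[4]=1
(0, 5): arr[0]=8 > arr[5]=4
(1, 2): arr[1]=5 > arr[2]=3
(1, 4): arr[1]=5 > arr[4]=1
(1, 5): arr[1]=5 > arr[5]=4
(2, 4): arr[2]=3 > arr[4]=1
(3, 4): arr[3]=12 > arr[4]=1
(3, 5): arr[3]=12 > arr[5]=4

Total inversions: 10

The array has 10 inversion(s): (0,1), (0,2), (0,4), (0,5), (1,2), (1,4), (1,5), (2,4), (3,4), (3,5). Each pair (i,j) satisfies i < j and arr[i] > arr[j].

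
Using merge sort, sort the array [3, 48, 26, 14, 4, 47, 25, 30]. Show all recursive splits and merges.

Merge sort trace:

Split: [3, 48, 26, 14, 4, 47, 25, 30] -> [3, 48, 26, 14] and [4, 47, 25, 30]
  Split: [3, 48, 26, 14] -> [3, 48] and [26, 14]
    Split: [3, 48] -> [3] and [48]
    Merge: [3] + [48] -> [3, 48]
    Split: [26, 14] -> [26] and [14]
    Merge: [26] + [14] -> [14, 26]
  Merge: [3, 48] + [14, 26] -> [3, 14, 26, 48]
  Split: [4, 47, 25, 30] -> [4, 47] and [25, 30]
    Split: [4, 47] -> [4] and [47]
    Merge: [4] + [47] -> [4, 47]
    Split: [25, 30] -> [25] and [30]
    Merge: [25] + [30] -> [25, 30]
  Merge: [4, 47] + [25, 30] -> [4, 25, 30, 47]
Merge: [3, 14, 26, 48] + [4, 25, 30, 47] -> [3, 4, 14, 25, 26, 30, 47, 48]

Final sorted array: [3, 4, 14, 25, 26, 30, 47, 48]

The merge sort proceeds by recursively splitting the array and merging sorted halves.
After all merges, the sorted array is [3, 4, 14, 25, 26, 30, 47, 48].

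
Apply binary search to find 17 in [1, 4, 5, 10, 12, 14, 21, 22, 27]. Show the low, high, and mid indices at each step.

Binary search for 17 in [1, 4, 5, 10, 12, 14, 21, 22, 27]:

lo=0, hi=8, mid=4, arr[mid]=12 -> 12 < 17, search right half
lo=5, hi=8, mid=6, arr[mid]=21 -> 21 > 17, search left half
lo=5, hi=5, mid=5, arr[mid]=14 -> 14 < 17, search right half
lo=6 > hi=5, target 17 not found

Binary search determines that 17 is not in the array after 3 comparisons. The search space was exhausted without finding the target.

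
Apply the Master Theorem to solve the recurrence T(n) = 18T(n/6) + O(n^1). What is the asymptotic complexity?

Master Theorem for T(n) = 18T(n/6) + O(n^1):

a = 18, b = 6, c = 1
log_b(a) = log_6(18) = 1.6131

Case 1: c = 1 < log_6(18) = 1.6131
T(n) = O(n^(log_6 18))

For T(n) = 18T(n/6) + O(n^1): log_6(18) = 1.6131. This is Case 1 of the Master Theorem (c < log_b(a), work dominated by leaves), giving O(n^(log_6 18)).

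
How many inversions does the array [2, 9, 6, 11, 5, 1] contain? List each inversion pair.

Finding inversions in [2, 9, 6, 11, 5, 1]:

(0, 5): arr[0]=2 > arr[5]=1
(1, 2): arr[1]=9 > arr[2]=6
(1, 4): arr[1]=9 > arr[4]=5
(1, 5): arr[1]=9 > arr[5]=1
(2, 4): arr[2]=6 > arr[4]=5
(2, 5): arr[2]=6 > arr[5]=1
(3, 4): arr[3]=11 > arr[4]=5
(3, 5): arr[3]=11 > arr[5]=1
(4, 5): arr[4]=5 > arr[5]=1

Total inversions: 9

The array has 9 inversion(s): (0,5), (1,2), (1,4), (1,5), (2,4), (2,5), (3,4), (3,5), (4,5). Each pair (i,j) satisfies i < j and arr[i] > arr[j].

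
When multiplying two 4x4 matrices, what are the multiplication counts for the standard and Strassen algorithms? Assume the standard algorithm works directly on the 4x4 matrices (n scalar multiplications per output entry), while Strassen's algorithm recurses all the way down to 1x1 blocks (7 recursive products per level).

Matrix multiplication for 4x4 matrices:

Standard algorithm: 4^3 = 64 multiplications
Strassen's algorithm: 7^(log2(4)) = 7^2 = 49 multiplications
Savings: 64 - 49 = 15 multiplications

Standard: 64 multiplications (4^3). Strassen: 49 multiplications (7^2). Strassen reduces 8 recursive multiplications to 7 at each level.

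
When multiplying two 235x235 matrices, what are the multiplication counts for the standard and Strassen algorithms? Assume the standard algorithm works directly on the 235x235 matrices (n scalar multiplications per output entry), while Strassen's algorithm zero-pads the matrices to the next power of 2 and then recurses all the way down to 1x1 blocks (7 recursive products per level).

Matrix multiplication for 235x235 matrices:

Strassen's algorithm requires power-of-2 dimensions. Pad 235x235 to 256x256 (next power of 2).

Standard algorithm: 235^3 = 12977875 multiplications
Strassen's algorithm: 7^(log2(256)) = 7^8 = 5764801 multiplications
Savings: 12977875 - 5764801 = 7213074 multiplications

Standard: 12977875 multiplications (235^3). Strassen: 5764801 multiplications (7^8, after padding to 256x256). Strassen reduces 8 recursive multiplications to 7 at each level.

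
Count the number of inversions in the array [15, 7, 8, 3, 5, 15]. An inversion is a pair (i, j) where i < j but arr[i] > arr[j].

Finding inversions in [15, 7, 8, 3, 5, 15]:

(0, 1): arr[0]=15 > arr[1]=7
(0, 2): arr[0]=15 > arr[2]=8
(0, 3): arr[0]=15 > arr[3]=3
(0, 4): arr[0]=15 > arr[4]=5
(1, 3): arr[1]=7 > arr[3]=3
(1, 4): arr[1]=7 > arr[4]=5
(2, 3): arr[2]=8 > arr[3]=3
(2, 4): arr[2]=8 > arr[4]=5

Total inversions: 8

The array has 8 inversion(s): (0,1), (0,2), (0,3), (0,4), (1,3), (1,4), (2,3), (2,4). Each pair (i,j) satisfies i < j and arr[i] > arr[j].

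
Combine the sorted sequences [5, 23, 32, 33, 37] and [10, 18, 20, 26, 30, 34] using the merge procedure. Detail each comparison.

Merging process:

Compare 5 vs 10: take 5 from left. Merged: [5]
Compare 23 vs 10: take 10 from right. Merged: [5, 10]
Compare 23 vs 18: take 18 from right. Merged: [5, 10, 18]
Compare 23 vs 20: take 20 from right. Merged: [5, 10, 18, 20]
Compare 23 vs 26: take 23 from left. Merged: [5, 10, 18, 20, 23]
Compare 32 vs 26: take 26 from right. Merged: [5, 10, 18, 20, 23, 26]
Compare 32 vs 30: take 30 from right. Merged: [5, 10, 18, 20, 23, 26, 30]
Compare 32 vs 34: take 32 from left. Merged: [5, 10, 18, 20, 23, 26, 30, 32]
Compare 33 vs 34: take 33 from left. Merged: [5, 10, 18, 20, 23, 26, 30, 32, 33]
Compare 37 vs 34: take 34 from right. Merged: [5, 10, 18, 20, 23, 26, 30, 32, 33, 34]
Append remaining from left: [37]. Merged: [5, 10, 18, 20, 23, 26, 30, 32, 33, 34, 37]

Final merged array: [5, 10, 18, 20, 23, 26, 30, 32, 33, 34, 37]
Total comparisons: 10

The merged array is [5, 10, 18, 20, 23, 26, 30, 32, 33, 34, 37], requiring 10 comparisons. The merge step runs in O(n) time where n is the total number of elements.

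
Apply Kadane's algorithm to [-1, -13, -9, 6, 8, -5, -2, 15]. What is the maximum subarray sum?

Using Kadane's algorithm on [-1, -13, -9, 6, 8, -5, -2, 15]:

Scanning through the array:
Position 1 (value -13): max_ending_here = -13, max_so_far = -1
Position 2 (value -9): max_ending_here = -9, max_so_far = -1
Position 3 (value 6): max_ending_here = 6, max_so_far = 6
Position 4 (value 8): max_ending_here = 14, max_so_far = 14
Position 5 (value -5): max_ending_here = 9, max_so_far = 14
Position 6 (value -2): max_ending_here = 7, max_so_far = 14
Position 7 (value 15): max_ending_here = 22, max_so_far = 22

Maximum subarray: [6, 8, -5, -2, 15]
Maximum sum: 22

The maximum subarray is [6, 8, -5, -2, 15] with sum 22. This subarray runs from index 3 to index 7.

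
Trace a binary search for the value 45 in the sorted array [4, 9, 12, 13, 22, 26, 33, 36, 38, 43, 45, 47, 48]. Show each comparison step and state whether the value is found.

Binary search for 45 in [4, 9, 12, 13, 22, 26, 33, 36, 38, 43, 45, 47, 48]:

lo=0, hi=12, mid=6, arr[mid]=33 -> 33 < 45, search right half
lo=7, hi=12, mid=9, arr[mid]=43 -> 43 < 45, search right half
lo=10, hi=12, mid=11, arr[mid]=47 -> 47 > 45, search left half
lo=10, hi=10, mid=10, arr[mid]=45 -> Found target at index 10!

Binary search finds 45 at index 10 after 4 comparisons. The search repeatedly halves the search space by comparing with the middle element.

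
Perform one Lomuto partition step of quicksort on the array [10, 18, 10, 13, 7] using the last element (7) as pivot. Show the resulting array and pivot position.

Lomuto partition with pivot = 7:

Initial array: [10, 18, 10, 13, 7]

arr[0]=10 > 7: no swap
arr[1]=18 > 7: no swap
arr[2]=10 > 7: no swap
arr[3]=13 > 7: no swap

Place pivot at position 0: [7, 18, 10, 13, 10]
Pivot position: 0

After partitioning with pivot 7, the array becomes [7, 18, 10, 13, 10]. The pivot is placed at index 0. All elements to the left of the pivot are <= 7, and all elements to the right are > 7.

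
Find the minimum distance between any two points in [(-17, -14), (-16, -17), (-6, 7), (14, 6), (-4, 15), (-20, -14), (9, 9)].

Computing all pairwise distances among 7 points:

d((-17, -14), (-16, -17)) = 3.1623
d((-17, -14), (-6, 7)) = 23.7065
d((-17, -14), (14, 6)) = 36.8917
d((-17, -14), (-4, 15)) = 31.7805
d((-17, -14), (-20, -14)) = 3.0 <-- minimum
d((-17, -14), (9, 9)) = 34.7131
d((-16, -17), (-6, 7)) = 26.0
d((-16, -17), (14, 6)) = 37.8021
d((-16, -17), (-4, 15)) = 34.176
d((-16, -17), (-20, -14)) = 5.0
d((-16, -17), (9, 9)) = 36.0694
d((-6, 7), (14, 6)) = 20.025
d((-6, 7), (-4, 15)) = 8.2462
d((-6, 7), (-20, -14)) = 25.2389
d((-6, 7), (9, 9)) = 15.1327
d((14, 6), (-4, 15)) = 20.1246
d((14, 6), (-20, -14)) = 39.4462
d((14, 6), (9, 9)) = 5.831
d((-4, 15), (-20, -14)) = 33.121
d((-4, 15), (9, 9)) = 14.3178
d((-20, -14), (9, 9)) = 37.0135

Closest pair: (-17, -14) and (-20, -14) with distance 3.0

The closest pair is (-17, -14) and (-20, -14) with Euclidean distance 3.0. For 7 points, brute-force pairwise comparison is shown above. For large n, the divide-and-conquer algorithm (sort by x, recurse on halves, check the dividing strip) achieves O(n log n).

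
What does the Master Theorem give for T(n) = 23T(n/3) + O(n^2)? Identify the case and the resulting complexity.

Master Theorem for T(n) = 23T(n/3) + O(n^2):

a = 23, b = 3, c = 2
log_b(a) = log_3(23) = 2.8540

Case 1: c = 2 < log_3(23) = 2.8540
T(n) = O(n^(log_3 23))

For T(n) = 23T(n/3) + O(n^2): log_3(23) = 2.8540. This is Case 1 of the Master Theorem (c < log_b(a), work dominated by leaves), giving O(n^(log_3 23)).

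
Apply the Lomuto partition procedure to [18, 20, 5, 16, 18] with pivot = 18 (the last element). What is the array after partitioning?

Lomuto partition with pivot = 18:

Initial array: [18, 20, 5, 16, 18]

arr[0]=18 <= 18: swap with position 0, array becomes [18, 20, 5, 16, 18]
arr[1]=20 > 18: no swap
arr[2]=5 <= 18: swap with position 1, array becomes [18, 5, 20, 16, 18]
arr[3]=16 <= 18: swap with position 2, array becomes [18, 5, 16, 20, 18]

Place pivot at position 3: [18, 5, 16, 18, 20]
Pivot position: 3

After partitioning with pivot 18, the array becomes [18, 5, 16, 18, 20]. The pivot is placed at index 3. All elements to the left of the pivot are <= 18, and all elements to the right are > 18.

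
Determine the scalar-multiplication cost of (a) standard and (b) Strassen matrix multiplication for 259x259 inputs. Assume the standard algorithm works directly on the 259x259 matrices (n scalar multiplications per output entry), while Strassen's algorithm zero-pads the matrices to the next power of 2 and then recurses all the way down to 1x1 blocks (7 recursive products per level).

Matrix multiplication for 259x259 matrices:

Strassen's algorithm requires power-of-2 dimensions. Pad 259x259 to 512x512 (next power of 2).

Standard algorithm: 259^3 = 17373979 multiplications
Strassen's algorithm: 7^(log2(512)) = 7^9 = 40353607 multiplications
Difference: 17373979 - 40353607 = -22979628 (Strassen uses MORE here due to padding overhead — for small or just-over-power-of-2 n, padding can outweigh the per-level savings)

Standard: 17373979 multiplications (259^3). Strassen: 40353607 multiplications (7^9, after padding to 512x512). Strassen reduces 8 recursive multiplications to 7 at each level.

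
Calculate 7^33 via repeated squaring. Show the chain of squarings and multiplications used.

Computing 7^33 by squaring (build up from 7^1; each line after the first costs one multiplication):

7^1 = 7
7^2 = (7^1)^2 = 7^2 = 49
7^4 = (7^2)^2 = 49^2 = 2401
7^8 = (7^4)^2 = 2401^2 = 5764801
7^16 = (7^8)^2 = 5764801^2 = 33232930569601
7^32 = (7^16)^2 = 33232930569601^2 = 1104427674243920646305299201
7^33 = 7 * 7^32 = 7 * 1104427674243920646305299201 = 7730993719707444524137094407

Result: 7730993719707444524137094407
Multiplications needed: 6 (6 lines after 7^1)

7^33 = 7730993719707444524137094407. Using exponentiation by squaring, this requires 6 multiplications. The key idea: if the exponent is even, square the half-power; if odd, multiply by the base once.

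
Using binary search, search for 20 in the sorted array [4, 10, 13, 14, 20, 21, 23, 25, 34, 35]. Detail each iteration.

Binary search for 20 in [4, 10, 13, 14, 20, 21, 23, 25, 34, 35]:

lo=0, hi=9, mid=4, arr[mid]=20 -> Found target at index 4!

Binary search finds 20 at index 4 after 1 comparisons. The search repeatedly halves the search space by comparing with the middle element.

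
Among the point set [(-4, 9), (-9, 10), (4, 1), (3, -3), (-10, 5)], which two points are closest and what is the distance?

Computing all pairwise distances among 5 points:

d((-4, 9), (-9, 10)) = 5.099
d((-4, 9), (4, 1)) = 11.3137
d((-4, 9), (3, -3)) = 13.8924
d((-4, 9), (-10, 5)) = 7.2111
d((-9, 10), (4, 1)) = 15.8114
d((-9, 10), (3, -3)) = 17.6918
d((-9, 10), (-10, 5)) = 5.099
d((4, 1), (3, -3)) = 4.1231 <-- minimum
d((4, 1), (-10, 5)) = 14.5602
d((3, -3), (-10, 5)) = 15.2643

Closest pair: (4, 1) and (3, -3) with distance 4.1231

The closest pair is (4, 1) and (3, -3) with Euclidean distance 4.1231. For 5 points, brute-force pairwise comparison is shown above. For large n, the divide-and-conquer algorithm (sort by x, recurse on halves, check the dividing strip) achieves O(n log n).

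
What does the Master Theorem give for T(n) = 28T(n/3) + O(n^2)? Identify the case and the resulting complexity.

Master Theorem for T(n) = 28T(n/3) + O(n^2):

a = 28, b = 3, c = 2
log_b(a) = log_3(28) = 3.0331

Case 1: c = 2 < log_3(28) = 3.0331
T(n) = O(n^(log_3 28))

For T(n) = 28T(n/3) + O(n^2): log_3(28) = 3.0331. This is Case 1 of the Master Theorem (c < log_b(a), work dominated by leaves), giving O(n^(log_3 28)).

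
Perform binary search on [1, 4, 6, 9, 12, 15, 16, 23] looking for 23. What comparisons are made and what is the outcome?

Binary search for 23 in [1, 4, 6, 9, 12, 15, 16, 23]:

lo=0, hi=7, mid=3, arr[mid]=9 -> 9 < 23, search right half
lo=4, hi=7, mid=5, arr[mid]=15 -> 15 < 23, search right half
lo=6, hi=7, mid=6, arr[mid]=16 -> 16 < 23, search right half
lo=7, hi=7, mid=7, arr[mid]=23 -> Found target at index 7!

Binary search finds 23 at index 7 after 4 comparisons. The search repeatedly halves the search space by comparing with the middle element.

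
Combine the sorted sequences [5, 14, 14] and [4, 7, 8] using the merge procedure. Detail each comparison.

Merging process:

Compare 5 vs 4: take 4 from right. Merged: [4]
Compare 5 vs 7: take 5 from left. Merged: [4, 5]
Compare 14 vs 7: take 7 from right. Merged: [4, 5, 7]
Compare 14 vs 8: take 8 from right. Merged: [4, 5, 7, 8]
Append remaining from left: [14, 14]. Merged: [4, 5, 7, 8, 14, 14]

Final merged array: [4, 5, 7, 8, 14, 14]
Total comparisons: 4

The merged array is [4, 5, 7, 8, 14, 14], requiring 4 comparisons. The merge step runs in O(n) time where n is the total number of elements.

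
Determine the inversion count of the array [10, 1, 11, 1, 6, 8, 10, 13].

Finding inversions in [10, 1, 11, 1, 6, 8, 10, 13]:

(0, 1): arr[0]=10 > arr[1]=1
(0, 3): arr[0]=10 > arr[3]=1
(0, 4): arr[0]=10 > arr[4]=6
(0, 5): arr[0]=10 > arr[5]=8
(2, 3): arr[2]=11 > arr[3]=1
(2, 4): arr[2]=11 > arr[4]=6
(2, 5): arr[2]=11 > arr[5]=8
(2, 6): arr[2]=11 > arr[6]=10

Total inversions: 8

The array has 8 inversion(s): (0,1), (0,3), (0,4), (0,5), (2,3), (2,4), (2,5), (2,6). Each pair (i,j) satisfies i < j and arr[i] > arr[j].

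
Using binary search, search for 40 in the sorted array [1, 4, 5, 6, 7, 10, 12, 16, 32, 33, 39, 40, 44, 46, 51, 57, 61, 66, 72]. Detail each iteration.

Binary search for 40 in [1, 4, 5, 6, 7, 10, 12, 16, 32, 33, 39, 40, 44, 46, 51, 57, 61, 66, 72]:

lo=0, hi=18, mid=9, arr[mid]=33 -> 33 < 40, search right half
lo=10, hi=18, mid=14, arr[mid]=51 -> 51 > 40, search left half
lo=10, hi=13, mid=11, arr[mid]=40 -> Found target at index 11!

Binary search finds 40 at index 11 after 3 comparisons. The search repeatedly halves the search space by comparing with the middle element.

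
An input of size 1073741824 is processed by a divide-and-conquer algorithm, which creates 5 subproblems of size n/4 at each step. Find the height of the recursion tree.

For divide and conquer with division factor 4:

Problem sizes at each level:
Level 0: 1073741824
Level 1: 268435456
Level 2: 67108864
Level 3: 16777216
Level 4: 4194304
Level 5: 1048576
Level 6: 262144
Level 7: 65536
Level 8: 16384
Level 9: 4096
Level 10: 1024
Level 11: 256
Level 12: 64
Level 13: 16
Level 14: 4
Level 15: 1

The root is level 0 and the size-1 base case is level 15 (the tree spans levels 0 through 15, i.e. 16 levels counting the root), so the depth is the number of divisions: log_4(1073741824) = 15

The recursion tree depth is log_4(1073741824) = 15. At each level, the problem size is divided by 4, so it takes 15 divisions to reduce to a base case of size 1. The algorithm makes 5 recursive calls at each level.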